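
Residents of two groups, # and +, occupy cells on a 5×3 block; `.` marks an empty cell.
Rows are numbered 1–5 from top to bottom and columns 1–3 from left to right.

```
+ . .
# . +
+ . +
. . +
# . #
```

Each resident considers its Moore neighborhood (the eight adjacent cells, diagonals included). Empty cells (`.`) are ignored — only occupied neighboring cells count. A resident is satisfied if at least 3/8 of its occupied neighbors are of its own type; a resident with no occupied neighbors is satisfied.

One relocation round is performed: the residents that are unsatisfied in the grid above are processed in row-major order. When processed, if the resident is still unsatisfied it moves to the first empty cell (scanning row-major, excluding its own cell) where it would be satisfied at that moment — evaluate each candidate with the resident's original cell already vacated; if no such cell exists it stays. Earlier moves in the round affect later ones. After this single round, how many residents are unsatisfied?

Initially unsatisfied (in order): (1,1), (2,1), (3,1), (5,3).
  (1,1) → (1,2).
  (2,1) → (4,1).
  (3,1) → (1,1).
  (5,3) → (3,1).
Resulting grid:
+ + .
. . +
# . +
# . +
# . .
All satisfied now.

0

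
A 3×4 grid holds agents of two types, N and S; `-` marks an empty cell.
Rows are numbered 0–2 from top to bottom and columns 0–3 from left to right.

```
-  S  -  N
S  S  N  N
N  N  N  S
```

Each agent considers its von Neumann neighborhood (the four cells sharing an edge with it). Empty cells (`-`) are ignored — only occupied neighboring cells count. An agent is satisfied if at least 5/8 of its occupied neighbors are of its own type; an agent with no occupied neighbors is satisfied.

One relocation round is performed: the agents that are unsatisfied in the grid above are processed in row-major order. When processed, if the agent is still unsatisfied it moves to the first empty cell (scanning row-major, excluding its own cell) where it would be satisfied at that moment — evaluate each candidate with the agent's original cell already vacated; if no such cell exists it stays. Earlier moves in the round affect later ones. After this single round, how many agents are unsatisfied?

2

Initially unsatisfied (in order): (1,0), (1,1), (2,0), (2,3).
  (1,0) → (0,0).
  (1,1): no empty cell satisfies it; stays.
  (2,0): now satisfied by earlier moves; stays.
  (2,3) → (1,0).
Resulting grid:
S S - N
S S N N
N N N -
Unsatisfied now: (1,1), (2,0).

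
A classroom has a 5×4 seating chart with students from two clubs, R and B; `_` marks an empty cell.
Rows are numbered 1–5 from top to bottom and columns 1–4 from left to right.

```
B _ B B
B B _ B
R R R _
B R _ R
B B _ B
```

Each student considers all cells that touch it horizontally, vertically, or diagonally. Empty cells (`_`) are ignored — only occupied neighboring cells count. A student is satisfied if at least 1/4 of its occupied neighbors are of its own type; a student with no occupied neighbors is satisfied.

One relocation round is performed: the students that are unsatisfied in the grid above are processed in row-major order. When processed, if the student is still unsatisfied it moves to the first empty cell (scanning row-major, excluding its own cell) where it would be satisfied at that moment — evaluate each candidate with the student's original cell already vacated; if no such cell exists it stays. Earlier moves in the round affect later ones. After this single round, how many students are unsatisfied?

Initially unsatisfied (in order): (5,4).
  (5,4) → (1,2).
Resulting grid:
B B B B
B B _ B
R R R _
B R _ R
B B _ _
All satisfied now.

0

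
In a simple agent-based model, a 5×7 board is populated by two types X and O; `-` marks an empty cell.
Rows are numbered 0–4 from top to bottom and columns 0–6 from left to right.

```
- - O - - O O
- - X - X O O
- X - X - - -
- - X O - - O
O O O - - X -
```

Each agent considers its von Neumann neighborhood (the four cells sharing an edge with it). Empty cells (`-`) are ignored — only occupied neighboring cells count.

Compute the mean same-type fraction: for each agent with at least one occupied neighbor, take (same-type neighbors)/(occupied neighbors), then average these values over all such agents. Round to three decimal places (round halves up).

Row 0: (0,2)O 0/1 · (0,5)O 2/2 · (0,6)O 2/2
Row 1: (1,2)X 0/1 · (1,4)X 0/1 · (1,5)O 2/3 · (1,6)O 2/2
Row 2: (2,1)X — no occupied neighbors · (2,3)X 0/1
Row 3: (3,2)X 0/2 · (3,3)O 0/2 · (3,6)O — no occupied neighbors
Row 4: (4,0)O 1/1 · (4,1)O 2/2 · (4,2)O 1/2 · (4,5)X — no occupied neighbors
Sum over 13 agents: 0/1 + 2/2 + 2/2 + 0/1 + 0/1 + 2/3 + 2/2 + 0/1 + 0/2 + 0/2 + 1/1 + 2/2 + 1/2 = 37/6; mean = 37/6 ÷ 13 = 37/78 = 0.474358… → 0.474.

0.474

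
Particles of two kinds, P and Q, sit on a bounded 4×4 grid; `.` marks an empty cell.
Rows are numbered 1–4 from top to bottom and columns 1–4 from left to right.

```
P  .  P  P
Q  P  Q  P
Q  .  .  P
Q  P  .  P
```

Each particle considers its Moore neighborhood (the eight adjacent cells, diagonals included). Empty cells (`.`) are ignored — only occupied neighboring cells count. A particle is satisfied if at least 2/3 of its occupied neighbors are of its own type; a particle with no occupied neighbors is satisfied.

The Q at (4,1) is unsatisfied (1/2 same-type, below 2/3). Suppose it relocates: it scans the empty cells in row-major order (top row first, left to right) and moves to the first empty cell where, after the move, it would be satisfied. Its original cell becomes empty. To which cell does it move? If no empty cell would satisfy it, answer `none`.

Vacating (4,1). Empty cells in order:
  (1,2): 2/5 same-type → still unsatisfied.
  (3,2): 3/5 same-type → still unsatisfied.
  (3,3): 1/6 same-type → still unsatisfied.
  (4,3): 0/3 same-type → still unsatisfied.

none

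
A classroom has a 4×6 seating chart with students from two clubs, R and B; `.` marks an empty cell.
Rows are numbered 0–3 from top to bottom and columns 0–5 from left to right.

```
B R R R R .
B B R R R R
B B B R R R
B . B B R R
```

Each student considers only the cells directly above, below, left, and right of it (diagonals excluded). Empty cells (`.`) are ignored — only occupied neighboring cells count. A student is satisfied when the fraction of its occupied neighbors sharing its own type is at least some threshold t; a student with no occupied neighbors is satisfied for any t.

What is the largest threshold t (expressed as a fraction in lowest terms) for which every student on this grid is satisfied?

(0,0)B 1/2
(0,1)R 1/3
(0,2)R 3/3
(0,3)R 3/3
(0,4)R 2/2
(1,0)B 3/3
(1,1)B 2/4
(1,2)R 2/4
(1,3)R 4/4
(1,4)R 4/4
(1,5)R 2/2
(2,0)B 3/3
(2,1)B 3/3
(2,2)B 2/4
(2,3)R 2/4
(2,4)R 4/4
(2,5)R 3/3
(3,0)B 1/1
(3,2)B 2/2
(3,3)B 1/3
(3,4)R 2/3
(3,5)R 2/2
The smallest same-type fraction is 1/3 at (0,1), which reduces to 1/3. Any threshold above that leaves this student unsatisfied.

1/3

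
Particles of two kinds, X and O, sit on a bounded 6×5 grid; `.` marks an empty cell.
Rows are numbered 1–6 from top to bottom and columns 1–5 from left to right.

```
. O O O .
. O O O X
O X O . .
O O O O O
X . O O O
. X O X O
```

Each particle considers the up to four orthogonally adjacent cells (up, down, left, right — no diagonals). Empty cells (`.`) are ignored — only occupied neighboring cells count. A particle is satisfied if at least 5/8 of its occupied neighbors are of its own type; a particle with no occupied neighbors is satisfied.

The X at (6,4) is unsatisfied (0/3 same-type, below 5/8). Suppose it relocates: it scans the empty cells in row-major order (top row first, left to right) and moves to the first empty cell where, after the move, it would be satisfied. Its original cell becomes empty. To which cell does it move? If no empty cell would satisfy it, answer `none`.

(6,1)

Vacating (6,4). Empty cells in order:
  (1,1): 0/1 same-type → still unsatisfied.
  (1,5): 1/2 same-type → still unsatisfied.
  (2,1): 0/2 same-type → still unsatisfied.
  (3,4): 0/3 same-type → still unsatisfied.
  (3,5): 1/2 same-type → still unsatisfied.
  (5,2): 2/4 same-type → still unsatisfied.
  (6,1): 2/2 same-type → satisfied — stop here.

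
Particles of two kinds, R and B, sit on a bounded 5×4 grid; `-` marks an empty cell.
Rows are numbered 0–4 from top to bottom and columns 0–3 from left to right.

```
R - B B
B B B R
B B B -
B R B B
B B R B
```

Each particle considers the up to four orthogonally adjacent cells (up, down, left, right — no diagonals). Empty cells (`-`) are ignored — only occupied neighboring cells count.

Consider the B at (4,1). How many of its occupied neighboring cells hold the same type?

Occupied neighbors of (4,1): (3,1)=R, (4,0)=B, (4,2)=R.
Same type (B): 1 of 3.

1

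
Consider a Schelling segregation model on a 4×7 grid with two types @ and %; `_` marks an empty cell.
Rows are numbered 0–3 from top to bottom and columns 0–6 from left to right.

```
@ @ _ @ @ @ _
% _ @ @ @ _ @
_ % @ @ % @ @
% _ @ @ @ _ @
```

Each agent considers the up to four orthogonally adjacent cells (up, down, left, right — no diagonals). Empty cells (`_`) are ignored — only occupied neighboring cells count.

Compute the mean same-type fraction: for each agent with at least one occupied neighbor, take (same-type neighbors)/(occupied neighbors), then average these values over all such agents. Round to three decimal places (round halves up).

(0,0)@ 1/2
(0,1)@ 1/1
(0,3)@ 2/2
(0,4)@ 3/3
(0,5)@ 1/1
(1,0)% 0/1
(1,2)@ 2/2
(1,3)@ 4/4
(1,4)@ 2/3
(1,6)@ 1/1
(2,1)% 0/1
(2,2)@ 3/4
(2,3)@ 3/4
(2,4)% 0/4
(2,5)@ 1/2
(2,6)@ 3/3
(3,0)% — no occupied neighbors
(3,2)@ 2/2
(3,3)@ 3/3
(3,4)@ 1/2
(3,6)@ 1/1
Sum over 20 agents: 1/2 + 1/1 + 2/2 + 3/3 + 1/1 + 0/1 + 2/2 + 4/4 + 2/3 + 1/1 + 0/1 + 3/4 + 3/4 + 0/4 + 1/2 + 3/3 + 2/2 + 3/3 + 1/2 + 1/1 = 44/3; mean = 44/3 ÷ 20 = 11/15 = 0.733333… → 0.733.

0.733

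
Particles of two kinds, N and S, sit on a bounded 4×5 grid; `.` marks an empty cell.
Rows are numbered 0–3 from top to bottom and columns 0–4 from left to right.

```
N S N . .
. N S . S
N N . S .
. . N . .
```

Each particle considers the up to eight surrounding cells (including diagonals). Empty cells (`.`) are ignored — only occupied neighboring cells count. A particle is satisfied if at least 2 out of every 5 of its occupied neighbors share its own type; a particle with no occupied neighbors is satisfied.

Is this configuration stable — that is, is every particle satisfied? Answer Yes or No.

No

(0,0)N 1/2 ok
(0,1)S 1/4 unhappy
(0,2)N 1/3 unhappy
(1,1)N 4/6 ok
(1,2)S 2/5 ok
(1,4)S 1/1 ok
(2,0)N 2/2 ok
(2,1)N 3/4 ok
(2,3)S 2/3 ok
(3,2)N 1/2 ok
For instance (0,1) has only 1/4 same-type neighbors, below 2/5.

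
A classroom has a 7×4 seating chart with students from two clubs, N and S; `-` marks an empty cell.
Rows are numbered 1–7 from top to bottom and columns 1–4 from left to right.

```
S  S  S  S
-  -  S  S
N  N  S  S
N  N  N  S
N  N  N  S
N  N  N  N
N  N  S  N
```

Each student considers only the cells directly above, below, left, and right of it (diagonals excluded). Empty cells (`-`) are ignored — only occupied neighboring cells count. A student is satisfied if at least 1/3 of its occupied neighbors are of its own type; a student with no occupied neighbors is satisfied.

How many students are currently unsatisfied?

Row 1: (1,1)S 1/1 ✓ · (1,2)S 2/2 ✓ · (1,3)S 3/3 ✓ · (1,4)S 2/2 ✓
Row 2: (2,3)S 3/3 ✓ · (2,4)S 3/3 ✓
Row 3: (3,1)N 2/2 ✓ · (3,2)N 2/3 ✓ · (3,3)S 2/4 ✓ · (3,4)S 3/3 ✓
Row 4: (4,1)N 3/3 ✓ · (4,2)N 4/4 ✓ · (4,3)N 2/4 ✓ · (4,4)S 2/3 ✓
Row 5: (5,1)N 3/3 ✓ · (5,2)N 4/4 ✓ · (5,3)N 3/4 ✓ · (5,4)S 1/3 ✓
Row 6: (6,1)N 3/3 ✓ · (6,2)N 4/4 ✓ · (6,3)N 3/4 ✓ · (6,4)N 2/3 ✓
Row 7: (7,1)N 2/2 ✓ · (7,2)N 2/3 ✓ · (7,3)S 0/3 ✗ · (7,4)N 1/2 ✓
Unsatisfied: (7,3) — 1 in total.

1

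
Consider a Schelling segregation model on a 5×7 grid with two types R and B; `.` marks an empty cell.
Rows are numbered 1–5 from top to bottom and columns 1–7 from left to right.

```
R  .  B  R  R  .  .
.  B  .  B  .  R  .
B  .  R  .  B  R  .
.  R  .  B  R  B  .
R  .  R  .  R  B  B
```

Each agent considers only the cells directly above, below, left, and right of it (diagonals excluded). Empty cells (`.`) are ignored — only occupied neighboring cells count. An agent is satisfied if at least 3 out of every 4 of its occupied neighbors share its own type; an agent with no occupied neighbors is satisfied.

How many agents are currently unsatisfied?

Row 1: (1,1)R 0/0 satisfied · (1,3)B 0/1 not · (1,4)R 1/3 not · (1,5)R 1/1 satisfied
Row 2: (2,2)B 0/0 satisfied · (2,4)B 0/1 not · (2,6)R 1/1 satisfied
Row 3: (3,1)B 0/0 satisfied · (3,3)R 0/0 satisfied · (3,5)B 0/2 not · (3,6)R 1/3 not
Row 4: (4,2)R 0/0 satisfied · (4,4)B 0/1 not · (4,5)R 1/4 not · (4,6)B 1/3 not
Row 5: (5,1)R 0/0 satisfied · (5,3)R 0/0 satisfied · (5,5)R 1/2 not · (5,6)B 2/3 not · (5,7)B 1/1 satisfied
Unsatisfied: (1,3), (1,4), (2,4), (3,5), (3,6), (4,4), (4,5), (4,6), (5,5), (5,6) — 10 in total.

10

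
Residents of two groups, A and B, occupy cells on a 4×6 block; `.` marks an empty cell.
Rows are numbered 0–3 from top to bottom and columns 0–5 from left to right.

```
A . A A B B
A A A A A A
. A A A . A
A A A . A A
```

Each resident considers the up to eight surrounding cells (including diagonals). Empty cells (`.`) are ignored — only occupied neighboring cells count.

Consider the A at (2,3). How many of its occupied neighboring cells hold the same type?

6

Occupied neighbors of (2,3): (1,2)=A, (1,3)=A, (1,4)=A, (2,2)=A, (3,2)=A, (3,4)=A.
Same type (A): 6 of 6.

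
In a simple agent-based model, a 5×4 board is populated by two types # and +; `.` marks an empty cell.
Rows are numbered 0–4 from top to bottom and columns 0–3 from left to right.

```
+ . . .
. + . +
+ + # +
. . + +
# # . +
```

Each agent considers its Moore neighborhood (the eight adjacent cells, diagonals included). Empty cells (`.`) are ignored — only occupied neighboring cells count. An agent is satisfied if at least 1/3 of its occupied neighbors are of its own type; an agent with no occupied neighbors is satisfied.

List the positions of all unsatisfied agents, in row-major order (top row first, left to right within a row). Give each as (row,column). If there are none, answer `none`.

(2,2)

Row 0: (0,0)+ 1/1 satisfied
Row 1: (1,1)+ 3/4 satisfied · (1,3)+ 1/2 satisfied
Row 2: (2,0)+ 2/2 satisfied · (2,1)+ 3/4 satisfied · (2,2)# 0/6 not · (2,3)+ 3/4 satisfied
Row 3: (3,2)+ 4/6 satisfied · (3,3)+ 3/4 satisfied
Row 4: (4,0)# 1/1 satisfied · (4,1)# 1/2 satisfied · (4,3)+ 2/2 satisfied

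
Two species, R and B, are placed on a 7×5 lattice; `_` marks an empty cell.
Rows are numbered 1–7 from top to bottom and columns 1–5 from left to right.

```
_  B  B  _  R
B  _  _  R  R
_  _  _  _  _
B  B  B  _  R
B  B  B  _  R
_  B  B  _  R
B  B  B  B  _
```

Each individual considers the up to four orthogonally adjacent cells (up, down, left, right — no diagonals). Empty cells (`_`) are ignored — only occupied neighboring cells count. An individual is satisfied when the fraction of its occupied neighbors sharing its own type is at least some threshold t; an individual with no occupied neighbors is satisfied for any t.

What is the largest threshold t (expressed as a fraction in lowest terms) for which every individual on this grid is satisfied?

1/1

Row 1: (1,2)B 1/1 · (1,3)B 1/1 · (1,5)R 1/1
Row 2: (2,1)B — no occupied neighbors · (2,4)R 1/1 · (2,5)R 2/2
Row 4: (4,1)B 2/2 · (4,2)B 3/3 · (4,3)B 2/2 · (4,5)R 1/1
Row 5: (5,1)B 2/2 · (5,2)B 4/4 · (5,3)B 3/3 · (5,5)R 2/2
Row 6: (6,2)B 3/3 · (6,3)B 3/3 · (6,5)R 1/1
Row 7: (7,1)B 1/1 · (7,2)B 3/3 · (7,3)B 3/3 · (7,4)B 1/1
The smallest same-type fraction is 1/1 at (1,2), which reduces to 1/1. Any threshold above that leaves this individual unsatisfied.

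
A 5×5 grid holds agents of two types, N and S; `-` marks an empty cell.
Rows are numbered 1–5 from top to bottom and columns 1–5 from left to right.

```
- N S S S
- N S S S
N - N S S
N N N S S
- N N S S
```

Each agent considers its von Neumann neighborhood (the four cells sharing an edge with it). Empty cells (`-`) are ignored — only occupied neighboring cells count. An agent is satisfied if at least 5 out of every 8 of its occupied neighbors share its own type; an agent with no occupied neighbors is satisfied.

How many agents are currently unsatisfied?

(1,2)N 1/2 ✗
(1,3)S 2/3 ✓
(1,4)S 3/3 ✓
(1,5)S 2/2 ✓
(2,2)N 1/2 ✗
(2,3)S 2/4 ✗
(2,4)S 4/4 ✓
(2,5)S 3/3 ✓
(3,1)N 1/1 ✓
(3,3)N 1/3 ✗
(3,4)S 3/4 ✓
(3,5)S 3/3 ✓
(4,1)N 2/2 ✓
(4,2)N 3/3 ✓
(4,3)N 3/4 ✓
(4,4)S 3/4 ✓
(4,5)S 3/3 ✓
(5,2)N 2/2 ✓
(5,3)N 2/3 ✓
(5,4)S 2/3 ✓
(5,5)S 2/2 ✓
Unsatisfied: (1,2), (2,2), (2,3), (3,3) — 4 in total.

4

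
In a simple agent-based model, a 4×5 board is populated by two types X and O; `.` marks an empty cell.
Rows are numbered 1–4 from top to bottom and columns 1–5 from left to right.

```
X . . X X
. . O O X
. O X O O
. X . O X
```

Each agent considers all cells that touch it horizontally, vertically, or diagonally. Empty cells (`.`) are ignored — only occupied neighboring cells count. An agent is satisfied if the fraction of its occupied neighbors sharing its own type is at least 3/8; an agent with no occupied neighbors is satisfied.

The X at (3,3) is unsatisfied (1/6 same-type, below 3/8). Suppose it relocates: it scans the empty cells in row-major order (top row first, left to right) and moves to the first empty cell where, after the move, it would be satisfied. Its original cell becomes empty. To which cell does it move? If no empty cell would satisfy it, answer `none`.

(1,2)

Vacating (3,3). Empty cells in order:
  (1,2): 1/2 same-type → satisfied — stop here.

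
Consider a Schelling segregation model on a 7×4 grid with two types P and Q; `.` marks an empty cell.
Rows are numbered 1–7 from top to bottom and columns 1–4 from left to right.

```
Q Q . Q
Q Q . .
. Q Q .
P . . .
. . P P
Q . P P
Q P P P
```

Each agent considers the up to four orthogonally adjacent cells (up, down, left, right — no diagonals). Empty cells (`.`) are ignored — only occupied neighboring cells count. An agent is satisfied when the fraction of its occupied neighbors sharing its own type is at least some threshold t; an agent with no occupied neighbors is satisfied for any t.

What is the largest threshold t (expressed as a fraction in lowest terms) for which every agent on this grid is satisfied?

1/2

(1,1)Q 2/2
(1,2)Q 2/2
(1,4)Q — no occupied neighbors
(2,1)Q 2/2
(2,2)Q 3/3
(3,2)Q 2/2
(3,3)Q 1/1
(4,1)P — no occupied neighbors
(5,3)P 2/2
(5,4)P 2/2
(6,1)Q 1/1
(6,3)P 3/3
(6,4)P 3/3
(7,1)Q 1/2
(7,2)P 1/2
(7,3)P 3/3
(7,4)P 2/2
The smallest same-type fraction is 1/2 at (7,1), which reduces to 1/2. Any threshold above that leaves this agent unsatisfied.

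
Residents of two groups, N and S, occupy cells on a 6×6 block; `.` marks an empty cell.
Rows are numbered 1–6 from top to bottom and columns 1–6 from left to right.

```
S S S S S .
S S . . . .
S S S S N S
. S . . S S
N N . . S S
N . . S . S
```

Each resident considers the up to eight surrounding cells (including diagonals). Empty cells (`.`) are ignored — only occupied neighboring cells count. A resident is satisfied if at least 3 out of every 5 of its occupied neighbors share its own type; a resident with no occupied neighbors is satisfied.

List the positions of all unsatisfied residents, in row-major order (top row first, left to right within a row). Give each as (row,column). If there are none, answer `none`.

(1,1)S 3/3 ok
(1,2)S 4/4 ok
(1,3)S 3/3 ok
(1,4)S 2/2 ok
(1,5)S 1/1 ok
(2,1)S 5/5 ok
(2,2)S 7/7 ok
(3,1)S 4/4 ok
(3,2)S 5/5 ok
(3,3)S 4/4 ok
(3,4)S 2/3 ok
(3,5)N 0/4 unhappy
(3,6)S 2/3 ok
(4,2)S 3/5 ok
(4,5)S 5/6 ok
(4,6)S 4/5 ok
(5,1)N 2/3 ok
(5,2)N 2/3 ok
(5,5)S 5/5 ok
(5,6)S 4/4 ok
(6,1)N 2/2 ok
(6,4)S 1/1 ok
(6,6)S 2/2 ok

(3,5)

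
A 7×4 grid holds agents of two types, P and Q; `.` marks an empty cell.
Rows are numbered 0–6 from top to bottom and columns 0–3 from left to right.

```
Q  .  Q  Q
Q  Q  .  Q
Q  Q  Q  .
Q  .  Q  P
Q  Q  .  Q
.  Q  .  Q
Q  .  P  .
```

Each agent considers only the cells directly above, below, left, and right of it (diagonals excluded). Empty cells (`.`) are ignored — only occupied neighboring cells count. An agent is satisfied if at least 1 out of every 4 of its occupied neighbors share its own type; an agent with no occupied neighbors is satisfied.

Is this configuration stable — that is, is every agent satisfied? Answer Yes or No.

Row 0: (0,0)Q 1/1 ✓ · (0,2)Q 1/1 ✓ · (0,3)Q 2/2 ✓
Row 1: (1,0)Q 3/3 ✓ · (1,1)Q 2/2 ✓ · (1,3)Q 1/1 ✓
Row 2: (2,0)Q 3/3 ✓ · (2,1)Q 3/3 ✓ · (2,2)Q 2/2 ✓
Row 3: (3,0)Q 2/2 ✓ · (3,2)Q 1/2 ✓ · (3,3)P 0/2 ✗
Row 4: (4,0)Q 2/2 ✓ · (4,1)Q 2/2 ✓ · (4,3)Q 1/2 ✓
Row 5: (5,1)Q 1/1 ✓ · (5,3)Q 1/1 ✓
Row 6: (6,0)Q 0/0 ✓ · (6,2)P 0/0 ✓
For instance (3,3) has only 0/2 same-type neighbors, below 1/4.

No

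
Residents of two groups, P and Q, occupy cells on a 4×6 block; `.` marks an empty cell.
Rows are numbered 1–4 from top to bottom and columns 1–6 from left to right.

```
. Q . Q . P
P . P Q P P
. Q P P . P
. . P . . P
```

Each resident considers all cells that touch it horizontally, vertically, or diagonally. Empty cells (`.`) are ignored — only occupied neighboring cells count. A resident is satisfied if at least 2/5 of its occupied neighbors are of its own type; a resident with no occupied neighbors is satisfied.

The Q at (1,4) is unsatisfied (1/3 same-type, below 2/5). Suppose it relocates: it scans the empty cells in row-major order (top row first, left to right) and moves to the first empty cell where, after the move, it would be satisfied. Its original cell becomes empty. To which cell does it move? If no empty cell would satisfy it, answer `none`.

(1,1)

Vacating (1,4). Empty cells in order:
  (1,1): 1/2 same-type → satisfied — stop here.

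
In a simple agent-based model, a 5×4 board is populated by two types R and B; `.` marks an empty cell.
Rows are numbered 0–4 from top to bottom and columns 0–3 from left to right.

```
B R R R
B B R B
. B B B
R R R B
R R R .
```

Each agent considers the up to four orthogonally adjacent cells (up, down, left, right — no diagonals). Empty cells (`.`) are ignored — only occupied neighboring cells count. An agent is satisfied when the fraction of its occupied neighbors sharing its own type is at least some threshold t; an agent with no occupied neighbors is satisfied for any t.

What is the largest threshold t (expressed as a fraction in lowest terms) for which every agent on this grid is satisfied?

Row 0: (0,0)B 1/2 · (0,1)R 1/3 · (0,2)R 3/3 · (0,3)R 1/2
Row 1: (1,0)B 2/2 · (1,1)B 2/4 · (1,2)R 1/4 · (1,3)B 1/3
Row 2: (2,1)B 2/3 · (2,2)B 2/4 · (2,3)B 3/3
Row 3: (3,0)R 2/2 · (3,1)R 3/4 · (3,2)R 2/4 · (3,3)B 1/2
Row 4: (4,0)R 2/2 · (4,1)R 3/3 · (4,2)R 2/2
The smallest same-type fraction is 1/4 at (1,2), which reduces to 1/4. Any threshold above that leaves this agent unsatisfied.

1/4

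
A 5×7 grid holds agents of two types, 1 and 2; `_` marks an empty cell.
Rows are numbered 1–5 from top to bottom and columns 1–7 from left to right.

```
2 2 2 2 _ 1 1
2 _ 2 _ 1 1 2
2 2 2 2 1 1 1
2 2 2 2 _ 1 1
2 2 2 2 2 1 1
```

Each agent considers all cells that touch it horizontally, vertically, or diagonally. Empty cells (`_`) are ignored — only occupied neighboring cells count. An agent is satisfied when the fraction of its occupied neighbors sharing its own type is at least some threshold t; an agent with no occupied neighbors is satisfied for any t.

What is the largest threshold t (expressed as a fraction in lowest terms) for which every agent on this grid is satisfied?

(1,1)2 2/2
(1,2)2 4/4
(1,3)2 3/3
(1,4)2 2/3
(1,6)1 3/4
(1,7)1 2/3
(2,1)2 4/4
(2,3)2 6/6
(2,5)1 4/6
(2,6)1 6/7
(2,7)2 0/5
(3,1)2 4/4
(3,2)2 7/7
(3,3)2 6/6
(3,4)2 4/6
(3,5)1 4/6
(3,6)1 6/7
(3,7)1 4/5
(4,1)2 5/5
(4,2)2 8/8
(4,3)2 8/8
(4,4)2 6/7
(4,6)1 6/7
(4,7)1 5/5
(5,1)2 3/3
(5,2)2 5/5
(5,3)2 5/5
(5,4)2 4/4
(5,5)2 2/4
(5,6)1 3/4
(5,7)1 3/3
The smallest same-type fraction is 0/5 at (2,7), which reduces to 0/1. Any threshold above that leaves this agent unsatisfied.

0/1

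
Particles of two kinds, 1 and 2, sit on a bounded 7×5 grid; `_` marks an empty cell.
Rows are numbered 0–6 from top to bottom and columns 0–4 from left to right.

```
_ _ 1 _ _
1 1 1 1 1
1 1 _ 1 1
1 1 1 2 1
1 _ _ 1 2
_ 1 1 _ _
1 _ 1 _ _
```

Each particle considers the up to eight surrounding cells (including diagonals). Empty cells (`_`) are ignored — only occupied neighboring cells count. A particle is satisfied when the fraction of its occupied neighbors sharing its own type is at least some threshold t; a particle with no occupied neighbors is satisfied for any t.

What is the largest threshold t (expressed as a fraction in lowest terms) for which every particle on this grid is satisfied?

(0,2)1 3/3
(1,0)1 3/3
(1,1)1 5/5
(1,2)1 5/5
(1,3)1 5/5
(1,4)1 3/3
(2,0)1 5/5
(2,1)1 7/7
(2,3)1 6/7
(2,4)1 4/5
(3,0)1 4/4
(3,1)1 5/5
(3,2)1 4/5
(3,3)2 1/6
(3,4)1 3/5
(4,0)1 3/3
(4,3)1 3/5
(4,4)2 1/3
(5,1)1 4/4
(5,2)1 3/3
(6,0)1 1/1
(6,2)1 2/2
The smallest same-type fraction is 1/6 at (3,3), which reduces to 1/6. Any threshold above that leaves this particle unsatisfied.

1/6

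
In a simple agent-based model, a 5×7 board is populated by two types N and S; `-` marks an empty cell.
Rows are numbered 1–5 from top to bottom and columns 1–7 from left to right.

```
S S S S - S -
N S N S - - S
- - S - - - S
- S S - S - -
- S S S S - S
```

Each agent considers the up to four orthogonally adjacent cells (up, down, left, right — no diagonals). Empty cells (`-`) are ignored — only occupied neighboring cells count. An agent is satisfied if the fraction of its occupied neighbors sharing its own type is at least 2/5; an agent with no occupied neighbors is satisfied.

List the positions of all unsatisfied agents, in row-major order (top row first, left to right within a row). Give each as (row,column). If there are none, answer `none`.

Row 1: (1,1)S 1/2 satisfied · (1,2)S 3/3 satisfied · (1,3)S 2/3 satisfied · (1,4)S 2/2 satisfied · (1,6)S 0/0 satisfied
Row 2: (2,1)N 0/2 not · (2,2)S 1/3 not · (2,3)N 0/4 not · (2,4)S 1/2 satisfied · (2,7)S 1/1 satisfied
Row 3: (3,3)S 1/2 satisfied · (3,7)S 1/1 satisfied
Row 4: (4,2)S 2/2 satisfied · (4,3)S 3/3 satisfied · (4,5)S 1/1 satisfied
Row 5: (5,2)S 2/2 satisfied · (5,3)S 3/3 satisfied · (5,4)S 2/2 satisfied · (5,5)S 2/2 satisfied · (5,7)S 0/0 satisfied

(2,1), (2,2), (2,3)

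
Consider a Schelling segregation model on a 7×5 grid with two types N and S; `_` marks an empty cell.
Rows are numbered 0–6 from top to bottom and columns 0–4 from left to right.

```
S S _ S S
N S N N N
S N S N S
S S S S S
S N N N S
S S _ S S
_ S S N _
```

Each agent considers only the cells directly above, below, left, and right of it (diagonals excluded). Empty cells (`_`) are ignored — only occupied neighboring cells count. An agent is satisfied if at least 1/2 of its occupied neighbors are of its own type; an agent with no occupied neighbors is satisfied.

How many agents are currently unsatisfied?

13

(0,0)S 1/2 ✓
(0,1)S 2/2 ✓
(0,3)S 1/2 ✓
(0,4)S 1/2 ✓
(1,0)N 0/3 ✗
(1,1)S 1/4 ✗
(1,2)N 1/3 ✗
(1,3)N 3/4 ✓
(1,4)N 1/3 ✗
(2,0)S 1/3 ✗
(2,1)N 0/4 ✗
(2,2)S 1/4 ✗
(2,3)N 1/4 ✗
(2,4)S 1/3 ✗
(3,0)S 3/3 ✓
(3,1)S 2/4 ✓
(3,2)S 3/4 ✓
(3,3)S 2/4 ✓
(3,4)S 3/3 ✓
(4,0)S 2/3 ✓
(4,1)N 1/4 ✗
(4,2)N 2/3 ✓
(4,3)N 1/4 ✗
(4,4)S 2/3 ✓
(5,0)S 2/2 ✓
(5,1)S 2/3 ✓
(5,3)S 1/3 ✗
(5,4)S 2/2 ✓
(6,1)S 2/2 ✓
(6,2)S 1/2 ✓
(6,3)N 0/2 ✗
Unsatisfied: (1,0), (1,1), (1,2), (1,4), (2,0), (2,1), (2,2), (2,3), (2,4), (4,1), (4,3), (5,3), (6,3) — 13 in total.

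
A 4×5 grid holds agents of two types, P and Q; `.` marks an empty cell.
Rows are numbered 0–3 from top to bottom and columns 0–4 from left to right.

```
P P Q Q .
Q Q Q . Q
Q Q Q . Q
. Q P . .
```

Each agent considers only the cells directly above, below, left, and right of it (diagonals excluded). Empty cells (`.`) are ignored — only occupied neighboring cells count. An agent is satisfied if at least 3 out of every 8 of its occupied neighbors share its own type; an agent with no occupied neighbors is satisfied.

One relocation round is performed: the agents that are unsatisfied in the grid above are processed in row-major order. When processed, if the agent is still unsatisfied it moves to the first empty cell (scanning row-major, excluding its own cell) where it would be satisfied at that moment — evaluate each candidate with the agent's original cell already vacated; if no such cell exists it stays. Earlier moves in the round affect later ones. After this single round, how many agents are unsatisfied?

1

Initially unsatisfied (in order): (0,1), (3,2).
  (0,1) → (3,3).
  (3,2) → (3,4).
Resulting grid:
P . Q Q .
Q Q Q . Q
Q Q Q . Q
. Q . P P
Unsatisfied now: (0,0).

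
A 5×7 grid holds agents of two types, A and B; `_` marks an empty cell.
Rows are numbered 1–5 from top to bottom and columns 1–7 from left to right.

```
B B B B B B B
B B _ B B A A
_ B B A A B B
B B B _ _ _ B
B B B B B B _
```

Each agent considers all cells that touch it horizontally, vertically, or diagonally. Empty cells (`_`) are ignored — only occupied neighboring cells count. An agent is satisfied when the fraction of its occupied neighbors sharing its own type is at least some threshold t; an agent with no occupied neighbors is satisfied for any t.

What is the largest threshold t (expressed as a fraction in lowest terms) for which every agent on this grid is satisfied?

(1,1)B 3/3
(1,2)B 4/4
(1,3)B 4/4
(1,4)B 4/4
(1,5)B 4/5
(1,6)B 3/5
(1,7)B 1/3
(2,1)B 4/4
(2,2)B 6/6
(2,4)B 5/7
(2,5)B 5/8
(2,6)A 2/8
(2,7)A 1/5
(3,2)B 6/6
(3,3)B 5/6
(3,4)A 1/5
(3,5)A 2/5
(3,6)B 3/6
(3,7)B 2/4
(4,1)B 4/4
(4,2)B 7/7
(4,3)B 6/7
(4,7)B 3/3
(5,1)B 3/3
(5,2)B 5/5
(5,3)B 4/4
(5,4)B 3/3
(5,5)B 2/2
(5,6)B 2/2
The smallest same-type fraction is 1/5 at (2,7), which reduces to 1/5. Any threshold above that leaves this agent unsatisfied.

1/5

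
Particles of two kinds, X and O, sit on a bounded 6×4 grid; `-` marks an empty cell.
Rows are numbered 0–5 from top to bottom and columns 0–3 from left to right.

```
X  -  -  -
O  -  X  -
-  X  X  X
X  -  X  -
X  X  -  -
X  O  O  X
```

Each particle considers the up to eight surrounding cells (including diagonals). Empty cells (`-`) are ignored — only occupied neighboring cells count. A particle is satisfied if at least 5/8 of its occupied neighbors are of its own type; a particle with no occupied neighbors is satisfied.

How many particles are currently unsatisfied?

5

Row 0: (0,0)X 0/1 ✗
Row 1: (1,0)O 0/2 ✗ · (1,2)X 3/3 ✓
Row 2: (2,1)X 4/5 ✓ · (2,2)X 4/4 ✓ · (2,3)X 3/3 ✓
Row 3: (3,0)X 3/3 ✓ · (3,2)X 4/4 ✓
Row 4: (4,0)X 3/4 ✓ · (4,1)X 4/6 ✓
Row 5: (5,0)X 2/3 ✓ · (5,1)O 1/4 ✗ · (5,2)O 1/3 ✗ · (5,3)X 0/1 ✗
Unsatisfied: (0,0), (1,0), (5,1), (5,2), (5,3) — 5 in total.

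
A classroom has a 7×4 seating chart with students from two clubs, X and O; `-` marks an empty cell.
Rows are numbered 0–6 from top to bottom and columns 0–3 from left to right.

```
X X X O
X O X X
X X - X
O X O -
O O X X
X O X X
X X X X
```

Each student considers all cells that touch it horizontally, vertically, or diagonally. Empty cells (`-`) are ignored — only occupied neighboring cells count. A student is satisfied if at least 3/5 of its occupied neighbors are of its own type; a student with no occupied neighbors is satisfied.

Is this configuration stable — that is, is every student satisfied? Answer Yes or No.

No

(0,0)X 2/3 ✓
(0,1)X 4/5 ✓
(0,2)X 3/5 ✓
(0,3)O 0/3 ✗
(1,0)X 4/5 ✓
(1,1)O 0/7 ✗
(1,2)X 5/7 ✓
(1,3)X 3/4 ✓
(2,0)X 3/5 ✓
(2,1)X 4/7 ✗
(2,3)X 2/3 ✓
(3,0)O 2/5 ✗
(3,1)X 3/7 ✗
(3,2)O 1/6 ✗
(4,0)O 3/5 ✓
(4,1)O 4/8 ✗
(4,2)X 4/7 ✗
(4,3)X 3/4 ✓
(5,0)X 2/5 ✗
(5,1)O 2/8 ✗
(5,2)X 6/8 ✓
(5,3)X 5/5 ✓
(6,0)X 2/3 ✓
(6,1)X 4/5 ✓
(6,2)X 4/5 ✓
(6,3)X 3/3 ✓
For instance (0,3) has only 0/3 same-type neighbors, below 3/5.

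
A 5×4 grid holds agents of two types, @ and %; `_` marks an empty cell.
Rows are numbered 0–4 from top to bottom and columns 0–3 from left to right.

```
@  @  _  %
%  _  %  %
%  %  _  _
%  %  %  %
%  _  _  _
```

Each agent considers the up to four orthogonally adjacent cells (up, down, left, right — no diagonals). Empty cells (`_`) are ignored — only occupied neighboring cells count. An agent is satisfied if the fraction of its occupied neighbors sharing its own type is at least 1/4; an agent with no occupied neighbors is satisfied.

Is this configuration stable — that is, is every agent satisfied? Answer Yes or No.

(0,0)@ 1/2 ok
(0,1)@ 1/1 ok
(0,3)% 1/1 ok
(1,0)% 1/2 ok
(1,2)% 1/1 ok
(1,3)% 2/2 ok
(2,0)% 3/3 ok
(2,1)% 2/2 ok
(3,0)% 3/3 ok
(3,1)% 3/3 ok
(3,2)% 2/2 ok
(3,3)% 1/1 ok
(4,0)% 1/1 ok
All meet the threshold, so the configuration is stable.

Yes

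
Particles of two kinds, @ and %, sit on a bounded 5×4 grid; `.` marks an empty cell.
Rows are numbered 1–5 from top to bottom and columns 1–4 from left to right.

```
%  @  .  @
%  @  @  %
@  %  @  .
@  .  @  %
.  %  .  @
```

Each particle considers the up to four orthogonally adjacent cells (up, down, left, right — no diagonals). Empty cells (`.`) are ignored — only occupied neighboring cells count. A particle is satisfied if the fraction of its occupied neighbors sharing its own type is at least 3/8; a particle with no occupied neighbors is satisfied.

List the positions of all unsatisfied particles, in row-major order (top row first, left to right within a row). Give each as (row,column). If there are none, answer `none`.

(1,4), (2,1), (2,4), (3,1), (3,2), (4,4), (5,4)

Row 1: (1,1)% 1/2 satisfied · (1,2)@ 1/2 satisfied · (1,4)@ 0/1 not
Row 2: (2,1)% 1/3 not · (2,2)@ 2/4 satisfied · (2,3)@ 2/3 satisfied · (2,4)% 0/2 not
Row 3: (3,1)@ 1/3 not · (3,2)% 0/3 not · (3,3)@ 2/3 satisfied
Row 4: (4,1)@ 1/1 satisfied · (4,3)@ 1/2 satisfied · (4,4)% 0/2 not
Row 5: (5,2)% 0/0 satisfied · (5,4)@ 0/1 not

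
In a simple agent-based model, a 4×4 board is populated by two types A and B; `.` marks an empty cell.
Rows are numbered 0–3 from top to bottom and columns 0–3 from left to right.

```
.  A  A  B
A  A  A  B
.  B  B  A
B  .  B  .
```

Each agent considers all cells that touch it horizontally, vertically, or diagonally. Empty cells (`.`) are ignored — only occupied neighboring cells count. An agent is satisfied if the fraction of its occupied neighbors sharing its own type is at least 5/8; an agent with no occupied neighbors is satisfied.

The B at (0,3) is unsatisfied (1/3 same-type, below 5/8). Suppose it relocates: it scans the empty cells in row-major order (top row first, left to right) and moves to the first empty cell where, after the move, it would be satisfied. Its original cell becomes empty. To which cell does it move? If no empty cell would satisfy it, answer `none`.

(3,1)

Vacating (0,3). Empty cells in order:
  (0,0): 0/3 same-type → still unsatisfied.
  (2,0): 2/4 same-type → still unsatisfied.
  (3,1): 4/4 same-type → satisfied — stop here.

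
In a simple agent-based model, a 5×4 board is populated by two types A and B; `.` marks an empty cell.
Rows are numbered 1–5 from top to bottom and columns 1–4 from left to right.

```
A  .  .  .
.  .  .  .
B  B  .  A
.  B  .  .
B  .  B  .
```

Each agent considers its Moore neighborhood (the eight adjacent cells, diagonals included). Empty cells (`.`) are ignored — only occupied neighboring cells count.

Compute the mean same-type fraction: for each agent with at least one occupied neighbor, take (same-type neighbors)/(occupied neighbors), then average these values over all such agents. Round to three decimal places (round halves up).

(1,1)A — no occupied neighbors
(3,1)B 2/2
(3,2)B 2/2
(3,4)A — no occupied neighbors
(4,2)B 4/4
(5,1)B 1/1
(5,3)B 1/1
Sum over 5 agents: 2/2 + 2/2 + 4/4 + 1/1 + 1/1 = 5; mean = 5 ÷ 5 = 1 = 1.0 → 1.000.

1.000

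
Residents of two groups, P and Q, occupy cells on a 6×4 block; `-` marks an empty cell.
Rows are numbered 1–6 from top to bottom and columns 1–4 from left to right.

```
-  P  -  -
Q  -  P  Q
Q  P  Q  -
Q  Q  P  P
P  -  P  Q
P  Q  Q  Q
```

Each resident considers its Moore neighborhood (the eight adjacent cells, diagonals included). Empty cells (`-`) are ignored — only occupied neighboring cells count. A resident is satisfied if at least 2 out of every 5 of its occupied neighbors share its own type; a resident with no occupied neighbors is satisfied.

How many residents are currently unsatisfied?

6

Row 1: (1,2)P 1/2 ok
Row 2: (2,1)Q 1/3 unhappy · (2,3)P 2/4 ok · (2,4)Q 1/2 ok
Row 3: (3,1)Q 3/4 ok · (3,2)P 2/7 unhappy · (3,3)Q 2/6 unhappy
Row 4: (4,1)Q 2/4 ok · (4,2)Q 3/7 ok · (4,3)P 3/6 ok · (4,4)P 2/4 ok
Row 5: (5,1)P 1/4 unhappy · (5,3)P 2/7 unhappy · (5,4)Q 2/5 ok
Row 6: (6,1)P 1/2 ok · (6,2)Q 1/4 unhappy · (6,3)Q 3/4 ok · (6,4)Q 2/3 ok
Unsatisfied: (2,1), (3,2), (3,3), (5,1), (5,3), (6,2) — 6 in total.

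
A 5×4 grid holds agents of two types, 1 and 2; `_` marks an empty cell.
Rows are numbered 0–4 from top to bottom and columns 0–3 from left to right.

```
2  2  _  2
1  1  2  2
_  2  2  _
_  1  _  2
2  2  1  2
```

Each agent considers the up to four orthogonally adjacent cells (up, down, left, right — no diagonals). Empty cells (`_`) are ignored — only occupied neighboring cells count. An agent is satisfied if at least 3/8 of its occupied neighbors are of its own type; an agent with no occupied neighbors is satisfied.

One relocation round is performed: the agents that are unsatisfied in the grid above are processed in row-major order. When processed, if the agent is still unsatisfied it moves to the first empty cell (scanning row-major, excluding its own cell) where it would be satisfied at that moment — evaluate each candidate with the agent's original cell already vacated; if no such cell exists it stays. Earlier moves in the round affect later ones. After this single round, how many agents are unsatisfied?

0

Initially unsatisfied (in order): (1,1), (2,1), (3,1), (4,1), (4,2).
  (1,1) → (2,0).
  (2,1) → (0,2).
  (3,1) → (2,1).
  (4,1): now satisfied by earlier moves; stays.
  (4,2) → (1,1).
Resulting grid:
2 2 2 2
1 1 2 2
1 1 2 _
_ _ _ 2
2 2 _ 2
All satisfied now.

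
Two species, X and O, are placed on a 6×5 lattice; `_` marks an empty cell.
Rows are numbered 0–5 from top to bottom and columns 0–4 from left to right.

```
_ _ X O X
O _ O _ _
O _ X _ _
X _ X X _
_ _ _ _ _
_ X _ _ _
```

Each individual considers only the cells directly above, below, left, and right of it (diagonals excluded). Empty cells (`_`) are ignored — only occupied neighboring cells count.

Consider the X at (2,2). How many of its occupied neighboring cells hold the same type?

Occupied neighbors of (2,2): (1,2)=O, (3,2)=X.
Same type (X): 1 of 2.

1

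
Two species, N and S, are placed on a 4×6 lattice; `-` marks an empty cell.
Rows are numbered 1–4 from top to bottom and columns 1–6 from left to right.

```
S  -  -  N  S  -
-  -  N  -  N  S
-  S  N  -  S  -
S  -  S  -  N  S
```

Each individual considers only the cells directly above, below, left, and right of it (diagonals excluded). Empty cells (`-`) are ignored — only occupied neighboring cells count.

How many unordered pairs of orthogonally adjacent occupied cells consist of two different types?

8

Scan each occupied cell's neighbors to the right and below so each pair is counted once.
Row 1: N(1,4)–S(1,5)≠ S(1,5)–N(2,5)≠  → 2/2 unlike.
Row 2: N(2,3)–N(3,3)= N(2,5)–S(2,6)≠ N(2,5)–S(3,5)≠  → 2/3 unlike.
Row 3: S(3,2)–N(3,3)≠ N(3,3)–S(4,3)≠ S(3,5)–N(4,5)≠  → 3/3 unlike.
Row 4: N(4,5)–S(4,6)≠  → 1/1 unlike.
Total adjacent occupied pairs: 9; unlike-type pairs: 8.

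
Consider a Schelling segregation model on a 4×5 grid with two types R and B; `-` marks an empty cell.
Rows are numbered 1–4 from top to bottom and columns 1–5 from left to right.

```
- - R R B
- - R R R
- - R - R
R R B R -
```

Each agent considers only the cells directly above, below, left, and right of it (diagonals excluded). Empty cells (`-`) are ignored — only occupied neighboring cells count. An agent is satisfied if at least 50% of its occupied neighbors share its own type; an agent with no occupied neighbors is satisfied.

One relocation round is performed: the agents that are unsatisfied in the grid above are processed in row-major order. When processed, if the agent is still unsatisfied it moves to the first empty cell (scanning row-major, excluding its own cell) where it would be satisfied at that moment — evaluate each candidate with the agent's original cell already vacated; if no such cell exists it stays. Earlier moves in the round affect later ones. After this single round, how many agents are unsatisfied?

Initially unsatisfied (in order): (1,5), (4,3), (4,4).
  (1,5) → (1,1).
  (4,3) → (1,2).
  (4,4): now satisfied by earlier moves; stays.
Resulting grid:
B B R R -
- - R R R
- - R - R
R R - R -
All satisfied now.

0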